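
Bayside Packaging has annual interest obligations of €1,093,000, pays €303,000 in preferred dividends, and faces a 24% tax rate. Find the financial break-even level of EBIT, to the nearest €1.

Grossing the preferred dividend up to pre-tax terms: €303,000 / (1 − 0.24) = €398,684.21.
EPS = 0 when EBIT covers interest plus the pre-tax preferred burden: €1,093,000 + €398,684.21 = €1,491,684.21.

€1,491,684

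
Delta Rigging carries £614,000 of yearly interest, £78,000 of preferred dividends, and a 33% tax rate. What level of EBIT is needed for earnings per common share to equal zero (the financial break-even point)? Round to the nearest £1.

Preferred dividends are paid after tax, so their pre-tax equivalent is £78,000 ÷ (1 − 0.33) = £116,417.91.
EPS = 0 when EBIT covers interest plus the pre-tax preferred burden: £614,000 + £116,417.91 = £730,417.91.

£730,418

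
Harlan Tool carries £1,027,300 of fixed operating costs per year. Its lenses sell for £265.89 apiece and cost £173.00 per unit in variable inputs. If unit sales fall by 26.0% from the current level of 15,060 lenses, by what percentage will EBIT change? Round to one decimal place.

Contribution at this volume is 15,060 × £92.89 = £1,398,923.40.
Subtracting fixed costs: EBIT = £1,398,923.40 − £1,027,300 = £371,623.40.
Degree of operating leverage = £1,398,923.40 / £371,623.40 = 3.7644.
Operating income changes by 3.7644 × -26.0% = -97.9%.

-97.9%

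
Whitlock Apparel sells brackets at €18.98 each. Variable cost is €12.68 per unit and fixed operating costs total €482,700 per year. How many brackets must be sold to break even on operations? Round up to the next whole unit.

Unit CM = price − variable cost = €18.98 − €12.68 = €6.30.
Units to break even: €482,700 ÷ €6.30 = 76,619.05, rounded up to 76,620.

76,620 brackets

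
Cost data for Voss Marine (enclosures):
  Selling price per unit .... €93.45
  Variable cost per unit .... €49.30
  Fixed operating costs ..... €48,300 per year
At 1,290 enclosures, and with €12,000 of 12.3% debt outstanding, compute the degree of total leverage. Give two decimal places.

7.94

Contribution at this volume is 1,290 × €44.15 = €56,953.50.
Operating income = contribution − fixed costs = €56,953.50 − €48,300 = €8,653.50. Interest = €1,476.00, so EBIT − I = €7,177.50.
Degree of total leverage = total CM / (EBIT − interest) = €56,953.50 / €7,177.50 = 7.9350.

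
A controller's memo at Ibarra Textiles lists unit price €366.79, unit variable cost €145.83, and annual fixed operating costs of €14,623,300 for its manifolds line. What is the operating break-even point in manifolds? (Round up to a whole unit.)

66,181 manifolds

Each unit contributes €366.79 − €145.83 = €220.96.
Break-even volume = fixed costs ÷ CM per unit = €14,623,300 ÷ €220.96 = 66,180.76, so 66,181 manifolds.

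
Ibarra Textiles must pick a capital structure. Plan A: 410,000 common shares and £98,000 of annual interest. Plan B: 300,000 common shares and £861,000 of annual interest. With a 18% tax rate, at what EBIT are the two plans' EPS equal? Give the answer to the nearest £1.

At indifference, (EBIT − 98,000)(1 − t)/410,000 = (EBIT − 861,000)(1 − t)/300,000.
Cancelling (1 − t) and cross-multiplying: 300,000·(EBIT − 98,000) = 410,000·(EBIT − 861,000).
Solving, EBIT = (861,000·410,000 − 98,000·300,000) / (410,000 − 300,000) = 323,610,000,000 / 110,000 = 2,941,909.09.

£2,941,909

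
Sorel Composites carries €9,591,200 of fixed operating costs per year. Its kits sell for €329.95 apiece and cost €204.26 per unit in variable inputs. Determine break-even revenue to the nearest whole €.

€25,177,949

Contribution margin per unit = €329.95 − €204.26 = €125.69, a CM ratio of €125.69 ÷ €329.95 = 0.3809.
Break-even sales = FC ÷ CM ratio = €9,591,200 × €329.95 / €125.69 = €25,177,949.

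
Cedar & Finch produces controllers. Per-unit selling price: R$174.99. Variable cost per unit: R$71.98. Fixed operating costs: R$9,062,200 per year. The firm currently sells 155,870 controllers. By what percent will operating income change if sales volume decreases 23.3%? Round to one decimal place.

-53.5%

Contribution at this volume is 155,870 × R$103.01 = R$16,056,168.70.
EBIT = R$16,056,168.70 − R$9,062,200 = R$6,993,968.70.
Degree of operating leverage = R$16,056,168.70 / R$6,993,968.70 = 2.2957.
Operating income changes by 2.2957 × -23.3% = -53.5%.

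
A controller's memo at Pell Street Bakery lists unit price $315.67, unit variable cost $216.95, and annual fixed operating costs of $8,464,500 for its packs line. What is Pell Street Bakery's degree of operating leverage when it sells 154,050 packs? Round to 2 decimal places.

2.26

Total contribution margin = 154,050 × $98.72 = $15,207,816.00.
EBIT = $15,207,816.00 − $8,464,500 = $6,743,316.00.
So DOL = total CM / EBIT = $15,207,816.00 / $6,743,316.00 = 2.2552.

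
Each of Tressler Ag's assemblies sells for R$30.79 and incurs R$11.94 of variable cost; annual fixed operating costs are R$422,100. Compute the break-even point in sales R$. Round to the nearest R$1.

R$689,467

Contribution margin per unit = R$30.79 − R$11.94 = R$18.85, a CM ratio of R$18.85 ÷ R$30.79 = 0.6122.
Break-even revenue = fixed costs × price ÷ CM = R$422,100 × R$30.79 ÷ R$18.85 = R$689,467.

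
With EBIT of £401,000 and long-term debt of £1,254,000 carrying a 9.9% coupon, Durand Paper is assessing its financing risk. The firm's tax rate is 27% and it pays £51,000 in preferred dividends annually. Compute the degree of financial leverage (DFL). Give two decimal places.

Annual interest charges come to £124,146.00.
Pre-tax preferred-dividend burden = £51,000 ÷ (1 − 0.27) = £69,863.01.
DFL = EBIT ÷ [EBIT − I − D_p/(1−t)] = £401,000 ÷ [£401,000 − £124,146.00 − £69,863.01] = £401,000 ÷ £206,990.99 = 1.9373.

1.94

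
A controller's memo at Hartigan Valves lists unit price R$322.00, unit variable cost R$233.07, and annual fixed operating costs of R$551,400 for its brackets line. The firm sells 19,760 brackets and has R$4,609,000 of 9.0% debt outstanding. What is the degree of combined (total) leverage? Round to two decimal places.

2.22

Contribution at this volume is 19,760 × R$88.93 = R$1,757,256.80.
Operating income = contribution − fixed costs = R$1,757,256.80 − R$551,400 = R$1,205,856.80. Interest = R$414,810.00.
DOL = R$1,757,256.80 ÷ R$1,205,856.80 = 1.4573; DFL = R$1,205,856.80 ÷ R$791,046.80 = 1.5244.
Combined leverage = 1.4573 × 1.5244 = 2.2215.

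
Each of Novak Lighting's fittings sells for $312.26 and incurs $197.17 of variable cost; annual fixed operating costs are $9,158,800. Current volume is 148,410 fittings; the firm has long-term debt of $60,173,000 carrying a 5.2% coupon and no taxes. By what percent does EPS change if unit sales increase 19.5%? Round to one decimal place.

Contribution at this volume is 148,410 × $115.09 = $17,080,506.90.
Operating income = contribution − fixed costs = $17,080,506.90 − $9,158,800 = $7,921,706.90.
After interest of $3,128,996.00, pre-tax earnings = $4,792,710.90.
DCL = total CM / (EBIT − I) = $17,080,506.90 / $4,792,710.90 = 3.5639.
EPS therefore changes by 3.5639 × (+19.5%) = +69.5%.

+69.5%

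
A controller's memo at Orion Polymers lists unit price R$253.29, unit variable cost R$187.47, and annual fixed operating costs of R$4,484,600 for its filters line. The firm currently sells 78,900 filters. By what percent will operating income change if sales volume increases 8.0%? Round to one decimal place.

Contribution at this volume is 78,900 × R$65.82 = R$5,193,198.00.
Operating income = contribution − fixed costs = R$5,193,198.00 − R$4,484,600 = R$708,598.00.
So DOL = total CM / EBIT = R$5,193,198.00 / R$708,598.00 = 7.3288.
Operating income changes by 7.3288 × +8.0% = +58.6%.

+58.6%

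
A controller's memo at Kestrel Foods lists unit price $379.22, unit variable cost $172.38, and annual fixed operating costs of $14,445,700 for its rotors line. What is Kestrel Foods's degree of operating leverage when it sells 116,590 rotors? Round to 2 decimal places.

Total contribution margin = 116,590 × $206.84 = $24,115,475.60.
Operating income = contribution − fixed costs = $24,115,475.60 − $14,445,700 = $9,669,775.60.
So DOL = total CM / EBIT = $24,115,475.60 / $9,669,775.60 = 2.4939.

2.49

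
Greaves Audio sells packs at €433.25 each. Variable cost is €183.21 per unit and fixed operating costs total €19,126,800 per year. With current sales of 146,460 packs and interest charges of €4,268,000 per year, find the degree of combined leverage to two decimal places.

2.77

At 146,460 units, contribution = 146,460 × €250.04 = €36,620,858.40.
Subtracting fixed costs: EBIT = €36,620,858.40 − €19,126,800 = €17,494,058.40. Interest = €4,268,000.00.
DOL = €36,620,858.40 ÷ €17,494,058.40 = 2.0933; DFL = €17,494,058.40 ÷ €13,226,058.40 = 1.3227.
Combined leverage = 2.0933 × 1.3227 = 2.7688.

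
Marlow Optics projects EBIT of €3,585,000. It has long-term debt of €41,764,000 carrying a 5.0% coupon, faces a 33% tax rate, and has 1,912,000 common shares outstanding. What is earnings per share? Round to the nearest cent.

Interest = €2,088,200.00, so EBT = €3,585,000 − €2,088,200.00 = €1,496,800.00.
Net income = €1,496,800.00 × (1 − 0.33) = €1,002,856.00.
EPS = €1,002,856.00 ÷ 1,912,000 = €0.52.

€0.52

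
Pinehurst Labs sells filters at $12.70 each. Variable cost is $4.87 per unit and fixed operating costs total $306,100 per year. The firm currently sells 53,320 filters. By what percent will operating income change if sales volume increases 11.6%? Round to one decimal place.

Total contribution margin = 53,320 × $7.83 = $417,495.60.
EBIT = $417,495.60 − $306,100 = $111,395.60.
Degree of operating leverage = $417,495.60 / $111,395.60 = 3.7479.
%ΔEBIT = DOL × %ΔSales = 3.7479 × +11.6% = +43.5%.

+43.5%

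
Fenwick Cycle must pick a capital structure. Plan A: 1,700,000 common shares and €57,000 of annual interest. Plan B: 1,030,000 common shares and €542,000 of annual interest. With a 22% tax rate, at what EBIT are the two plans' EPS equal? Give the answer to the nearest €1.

€1,287,597

At indifference, (EBIT − 57,000)(1 − t)/1,700,000 = (EBIT − 542,000)(1 − t)/1,030,000.
Cancelling (1 − t) and cross-multiplying: 1,030,000·(EBIT − 57,000) = 1,700,000·(EBIT − 542,000).
Solving, EBIT = (542,000·1,700,000 − 57,000·1,030,000) / (1,700,000 − 1,030,000) = 862,690,000,000 / 670,000 = 1,287,597.01.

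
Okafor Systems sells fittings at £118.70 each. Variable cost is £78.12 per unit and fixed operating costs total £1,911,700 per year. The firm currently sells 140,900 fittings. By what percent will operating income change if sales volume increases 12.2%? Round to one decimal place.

+18.3%

Total contribution margin = 140,900 × £40.58 = £5,717,722.00.
EBIT = £5,717,722.00 − £1,911,700 = £3,806,022.00.
DOL = contribution ÷ EBIT = £5,717,722.00 ÷ £3,806,022.00 = 1.5023.
So EBIT moves 1.5023 × (+12.2%) = +18.3%.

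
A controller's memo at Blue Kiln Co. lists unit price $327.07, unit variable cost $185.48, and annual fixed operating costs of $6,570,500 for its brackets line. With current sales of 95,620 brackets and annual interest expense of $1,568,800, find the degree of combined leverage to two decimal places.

At 95,620 units, contribution = 95,620 × $141.59 = $13,538,835.80.
EBIT = $13,538,835.80 − $6,570,500 = $6,968,335.80. Interest = $1,568,800.00, so EBIT − I = $5,399,535.80.
Degree of total leverage = total CM / (EBIT − interest) = $13,538,835.80 / $5,399,535.80 = 2.5074.

2.51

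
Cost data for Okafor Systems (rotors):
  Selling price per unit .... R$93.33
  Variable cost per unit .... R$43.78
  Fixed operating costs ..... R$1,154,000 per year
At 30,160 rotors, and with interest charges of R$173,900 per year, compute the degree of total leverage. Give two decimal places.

Contribution at this volume is 30,160 × R$49.55 = R$1,494,428.00.
EBIT = R$1,494,428.00 − R$1,154,000 = R$340,428.00. Interest = R$173,900.00, so EBIT − I = R$166,528.00.
DCL = contribution ÷ (EBIT − I) = R$1,494,428.00 ÷ R$166,528.00 = 8.9740.

8.97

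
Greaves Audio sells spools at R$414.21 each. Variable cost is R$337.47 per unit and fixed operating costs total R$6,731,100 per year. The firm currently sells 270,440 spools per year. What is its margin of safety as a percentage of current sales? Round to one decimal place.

67.6%

Unit CM = price − variable cost = R$414.21 − R$337.47 = R$76.74. Break-even units = R$6,731,100 ÷ R$76.74 = 87,713.06; break-even revenue = 87,713.06 × R$414.21 = R$36,331,625.37.
Current sales = 270,440 × R$414.21 = R$112,018,952.40.
Margin of safety = (R$112,018,952.40 − R$36,331,625.37) ÷ R$112,018,952.40 = 67.6%.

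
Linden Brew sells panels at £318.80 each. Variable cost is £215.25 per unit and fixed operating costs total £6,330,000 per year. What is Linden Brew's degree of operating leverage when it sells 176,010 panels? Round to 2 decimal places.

Total contribution margin = 176,010 × £103.55 = £18,225,835.50.
EBIT = £18,225,835.50 − £6,330,000 = £11,895,835.50.
So DOL = total CM / EBIT = £18,225,835.50 / £11,895,835.50 = 1.5321.

1.53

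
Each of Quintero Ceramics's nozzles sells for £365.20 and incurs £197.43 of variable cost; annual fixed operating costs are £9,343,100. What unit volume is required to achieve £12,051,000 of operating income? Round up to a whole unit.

127,521 nozzles

Contribution margin per unit = £365.20 − £197.43 = £167.77.
Need Q such that Q × £167.77 − £9,343,100 = £12,051,000, i.e. Q = £21,394,100 / £167.77 = 127,520.41 → 127,521.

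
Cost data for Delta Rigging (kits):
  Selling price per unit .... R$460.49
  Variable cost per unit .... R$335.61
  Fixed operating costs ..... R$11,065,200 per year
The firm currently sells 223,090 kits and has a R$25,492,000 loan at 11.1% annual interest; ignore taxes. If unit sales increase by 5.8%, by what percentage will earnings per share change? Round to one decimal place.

Contribution at this volume is 223,090 × R$124.88 = R$27,859,479.20.
Subtracting fixed costs: EBIT = R$27,859,479.20 − R$11,065,200 = R$16,794,279.20.
After interest of R$2,829,612.00, pre-tax earnings = R$13,964,667.20.
DCL = total CM / (EBIT − I) = R$27,859,479.20 / R$13,964,667.20 = 1.9950.
EPS therefore changes by 1.9950 × (+5.8%) = +11.6%.

+11.6%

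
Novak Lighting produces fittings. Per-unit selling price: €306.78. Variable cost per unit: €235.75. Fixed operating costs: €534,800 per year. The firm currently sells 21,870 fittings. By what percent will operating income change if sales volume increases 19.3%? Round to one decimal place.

+29.4%

At 21,870 units, contribution = 21,870 × €71.03 = €1,553,426.10.
Operating income = contribution − fixed costs = €1,553,426.10 − €534,800 = €1,018,626.10.
DOL = contribution ÷ EBIT = €1,553,426.10 ÷ €1,018,626.10 = 1.5250.
So EBIT moves 1.5250 × (+19.3%) = +29.4%.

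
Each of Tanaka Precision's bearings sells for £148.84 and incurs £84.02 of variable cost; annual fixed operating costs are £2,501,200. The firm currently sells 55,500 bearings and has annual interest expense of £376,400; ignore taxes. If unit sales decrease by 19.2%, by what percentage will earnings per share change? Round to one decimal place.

-95.9%

At 55,500 units, contribution = 55,500 × £64.82 = £3,597,510.00.
Subtracting fixed costs: EBIT = £3,597,510.00 − £2,501,200 = £1,096,310.00.
After interest of £376,400.00, pre-tax earnings = £719,910.00.
Degree of combined leverage = contribution ÷ (EBIT − I) = £3,597,510.00 ÷ £719,910.00 = 4.9972.
%ΔEPS = DCL × %ΔSales = 4.9972 × -19.2% = -95.9%.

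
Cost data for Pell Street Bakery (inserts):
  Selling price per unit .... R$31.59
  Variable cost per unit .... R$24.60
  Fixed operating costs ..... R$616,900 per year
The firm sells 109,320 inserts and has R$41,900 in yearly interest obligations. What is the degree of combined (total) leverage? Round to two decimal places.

7.25

Total contribution margin = 109,320 × R$6.99 = R$764,146.80.
EBIT = R$764,146.80 − R$616,900 = R$147,246.80. Interest = R$41,900.00.
DOL = R$764,146.80 ÷ R$147,246.80 = 5.1896; DFL = R$147,246.80 ÷ R$105,346.80 = 1.3977.
Combined leverage = 5.1896 × 1.3977 = 7.2535.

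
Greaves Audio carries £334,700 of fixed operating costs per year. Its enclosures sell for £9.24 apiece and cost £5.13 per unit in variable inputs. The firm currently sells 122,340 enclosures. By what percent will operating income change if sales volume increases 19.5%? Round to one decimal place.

+58.3%

At 122,340 units, contribution = 122,340 × £4.11 = £502,817.40.
EBIT = £502,817.40 − £334,700 = £168,117.40.
So DOL = total CM / EBIT = £502,817.40 / £168,117.40 = 2.9909.
So EBIT moves 2.9909 × (+19.5%) = +58.3%.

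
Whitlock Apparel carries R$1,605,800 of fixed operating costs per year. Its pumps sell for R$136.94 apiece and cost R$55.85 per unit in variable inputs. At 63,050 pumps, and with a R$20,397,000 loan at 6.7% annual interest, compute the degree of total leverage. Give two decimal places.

2.39

Contribution at this volume is 63,050 × R$81.09 = R$5,112,724.50.
EBIT = R$5,112,724.50 − R$1,605,800 = R$3,506,924.50. Interest = R$1,366,599.00, so EBIT − I = R$2,140,325.50.
DCL = contribution ÷ (EBIT − I) = R$5,112,724.50 ÷ R$2,140,325.50 = 2.3888.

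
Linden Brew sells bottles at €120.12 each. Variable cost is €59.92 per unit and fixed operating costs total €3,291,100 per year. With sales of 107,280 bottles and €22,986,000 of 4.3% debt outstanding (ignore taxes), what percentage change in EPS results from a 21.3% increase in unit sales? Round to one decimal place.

Total contribution margin = 107,280 × €60.20 = €6,458,256.00.
Operating income = contribution − fixed costs = €6,458,256.00 − €3,291,100 = €3,167,156.00.
Interest = €988,398.00, so EBIT − I = €2,178,758.00.
DCL = total CM / (EBIT − I) = €6,458,256.00 / €2,178,758.00 = 2.9642.
EPS therefore changes by 2.9642 × (+21.3%) = +63.1%.

+63.1%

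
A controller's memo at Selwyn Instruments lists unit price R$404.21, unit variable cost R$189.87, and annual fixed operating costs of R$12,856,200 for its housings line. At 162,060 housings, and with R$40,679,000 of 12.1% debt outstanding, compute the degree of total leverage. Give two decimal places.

Contribution at this volume is 162,060 × R$214.34 = R$34,735,940.40.
Subtracting fixed costs: EBIT = R$34,735,940.40 − R$12,856,200 = R$21,879,740.40. Interest = R$4,922,159.00.
DOL = R$34,735,940.40 ÷ R$21,879,740.40 = 1.5876; DFL = R$21,879,740.40 ÷ R$16,957,581.40 = 1.2903.
Combined leverage = 1.5876 × 1.2903 = 2.0485.

2.05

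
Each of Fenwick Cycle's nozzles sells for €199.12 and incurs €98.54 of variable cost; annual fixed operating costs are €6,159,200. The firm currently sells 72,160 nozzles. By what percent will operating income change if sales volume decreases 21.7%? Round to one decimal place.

-143.4%

Contribution at this volume is 72,160 × €100.58 = €7,257,852.80.
Subtracting fixed costs: EBIT = €7,257,852.80 − €6,159,200 = €1,098,652.80.
DOL = contribution ÷ EBIT = €7,257,852.80 ÷ €1,098,652.80 = 6.6061.
So EBIT moves 6.6061 × (-21.7%) = -143.4%.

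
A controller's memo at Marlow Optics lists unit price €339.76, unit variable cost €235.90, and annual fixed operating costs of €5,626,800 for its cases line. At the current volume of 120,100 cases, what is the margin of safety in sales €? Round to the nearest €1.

Unit CM = price − variable cost = €339.76 − €235.90 = €103.86. Break-even units = €5,626,800 ÷ €103.86 = 54,176.78; break-even revenue = 54,176.78 × €339.76 = €18,407,101.56.
Current sales = 120,100 × €339.76 = €40,805,176.00.
Margin of safety = €40,805,176.00 − €18,407,101.56 = €22,398,074.

€22,398,074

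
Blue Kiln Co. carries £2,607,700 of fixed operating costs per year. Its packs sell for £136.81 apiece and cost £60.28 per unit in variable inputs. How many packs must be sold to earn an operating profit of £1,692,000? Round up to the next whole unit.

56,184 packs

Each unit contributes £136.81 − £60.28 = £76.53.
Need Q such that Q × £76.53 − £2,607,700 = £1,692,000, i.e. Q = £4,299,700 / £76.53 = 56,183.20 → 56,184.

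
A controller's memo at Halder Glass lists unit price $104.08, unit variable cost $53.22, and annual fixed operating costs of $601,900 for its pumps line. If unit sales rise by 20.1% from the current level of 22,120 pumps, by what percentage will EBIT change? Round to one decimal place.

At 22,120 units, contribution = 22,120 × $50.86 = $1,125,023.20.
EBIT = $1,125,023.20 − $601,900 = $523,123.20.
DOL = contribution ÷ EBIT = $1,125,023.20 ÷ $523,123.20 = 2.1506.
Operating income changes by 2.1506 × +20.1% = +43.2%.

+43.2%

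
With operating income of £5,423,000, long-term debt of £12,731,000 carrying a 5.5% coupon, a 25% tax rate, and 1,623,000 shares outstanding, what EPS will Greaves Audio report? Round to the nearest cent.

£2.18

Interest = £700,205.00, so EBT = £5,423,000 − £700,205.00 = £4,722,795.00.
After tax at 25%: net income = £4,722,795.00 × 0.75 = £3,542,096.25.
Per share: £3,542,096.25 / 1,623,000 shares = £2.18.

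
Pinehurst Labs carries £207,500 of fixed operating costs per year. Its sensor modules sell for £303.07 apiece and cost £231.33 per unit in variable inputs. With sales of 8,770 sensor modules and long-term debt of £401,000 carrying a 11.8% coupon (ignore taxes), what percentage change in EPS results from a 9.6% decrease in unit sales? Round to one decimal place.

At 8,770 units, contribution = 8,770 × £71.74 = £629,159.80.
EBIT = £629,159.80 − £207,500 = £421,659.80.
Interest = £47,318.00, so EBIT − I = £374,341.80.
Degree of combined leverage = contribution ÷ (EBIT − I) = £629,159.80 ÷ £374,341.80 = 1.6807.
%ΔEPS = DCL × %ΔSales = 1.6807 × -9.6% = -16.1%.

-16.1%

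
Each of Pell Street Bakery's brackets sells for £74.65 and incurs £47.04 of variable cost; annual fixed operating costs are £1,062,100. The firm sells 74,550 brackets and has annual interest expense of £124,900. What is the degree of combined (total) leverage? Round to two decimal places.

Total contribution margin = 74,550 × £27.61 = £2,058,325.50.
Subtracting fixed costs: EBIT = £2,058,325.50 − £1,062,100 = £996,225.50. Interest = £124,900.00.
DOL = £2,058,325.50 ÷ £996,225.50 = 2.0661; DFL = £996,225.50 ÷ £871,325.50 = 1.1433.
Combined leverage = 2.0661 × 1.1433 = 2.3622.

2.36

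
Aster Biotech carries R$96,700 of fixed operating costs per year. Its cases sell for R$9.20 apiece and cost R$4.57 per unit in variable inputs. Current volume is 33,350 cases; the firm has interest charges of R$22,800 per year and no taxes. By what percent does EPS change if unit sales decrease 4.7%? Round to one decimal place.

-20.8%

At 33,350 units, contribution = 33,350 × R$4.63 = R$154,410.50.
Operating income = contribution − fixed costs = R$154,410.50 − R$96,700 = R$57,710.50.
Interest = R$22,800.00, so EBIT − I = R$34,910.50.
DCL = total CM / (EBIT − I) = R$154,410.50 / R$34,910.50 = 4.4230.
EPS therefore changes by 4.4230 × (-4.7%) = -20.8%.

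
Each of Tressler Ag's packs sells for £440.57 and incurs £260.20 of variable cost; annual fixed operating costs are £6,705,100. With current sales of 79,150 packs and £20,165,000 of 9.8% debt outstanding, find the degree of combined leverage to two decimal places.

Total contribution margin = 79,150 × £180.37 = £14,276,285.50.
EBIT = £14,276,285.50 − £6,705,100 = £7,571,185.50. Interest = £1,976,170.00.
DOL = £14,276,285.50 ÷ £7,571,185.50 = 1.8856; DFL = £7,571,185.50 ÷ £5,595,015.50 = 1.3532.
Combined leverage = 1.8856 × 1.3532 = 2.5516.

2.55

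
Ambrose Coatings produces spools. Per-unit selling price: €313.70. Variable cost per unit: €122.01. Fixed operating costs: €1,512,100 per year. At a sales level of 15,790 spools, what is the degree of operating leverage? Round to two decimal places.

Contribution at this volume is 15,790 × €191.69 = €3,026,785.10.
Operating income = contribution − fixed costs = €3,026,785.10 − €1,512,100 = €1,514,685.10.
So DOL = total CM / EBIT = €3,026,785.10 / €1,514,685.10 = 1.9983.

2.00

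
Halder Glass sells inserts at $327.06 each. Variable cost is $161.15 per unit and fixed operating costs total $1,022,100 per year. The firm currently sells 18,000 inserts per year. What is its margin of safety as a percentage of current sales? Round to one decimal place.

65.8%

Unit CM = price − variable cost = $327.06 − $161.15 = $165.91. Break-even units = $1,022,100 ÷ $165.91 = 6,160.57; break-even revenue = 6,160.57 × $327.06 = $2,014,875.69.
Actual sales revenue = 18,000 × $327.06 = $5,887,080.00.
Margin of safety = ($5,887,080.00 − $2,014,875.69) ÷ $5,887,080.00 = 65.8%.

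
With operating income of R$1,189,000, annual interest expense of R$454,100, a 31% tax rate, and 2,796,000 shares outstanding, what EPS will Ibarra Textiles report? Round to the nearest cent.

R$0.18

Pre-tax income = R$1,189,000 − R$454,100.00 = R$734,900.00.
After tax at 31%: net income = R$734,900.00 × 0.69 = R$507,081.00.
EPS = R$507,081.00 ÷ 2,796,000 = R$0.18.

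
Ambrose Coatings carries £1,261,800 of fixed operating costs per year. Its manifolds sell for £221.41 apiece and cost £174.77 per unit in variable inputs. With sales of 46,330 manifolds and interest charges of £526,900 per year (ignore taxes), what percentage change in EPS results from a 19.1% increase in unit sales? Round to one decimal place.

+110.9%

Contribution at this volume is 46,330 × £46.64 = £2,160,831.20.
Operating income = contribution − fixed costs = £2,160,831.20 − £1,261,800 = £899,031.20.
Interest = £526,900.00, so EBIT − I = £372,131.20.
Degree of combined leverage = contribution ÷ (EBIT − I) = £2,160,831.20 ÷ £372,131.20 = 5.8066.
%ΔEPS = DCL × %ΔSales = 5.8066 × +19.1% = +110.9%.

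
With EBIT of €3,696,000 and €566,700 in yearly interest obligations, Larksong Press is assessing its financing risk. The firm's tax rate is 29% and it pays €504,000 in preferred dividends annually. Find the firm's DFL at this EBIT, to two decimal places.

Annual interest charges come to €566,700.00.
Pre-tax preferred-dividend burden = €504,000 ÷ (1 − 0.29) = €709,859.15.
DFL = EBIT ÷ [EBIT − I − D_p/(1−t)] = €3,696,000 ÷ [€3,696,000 − €566,700.00 − €709,859.15] = €3,696,000 ÷ €2,419,440.85 = 1.5276.

1.53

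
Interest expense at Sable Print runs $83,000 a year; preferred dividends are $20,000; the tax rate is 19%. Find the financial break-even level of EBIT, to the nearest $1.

$107,691

Preferred dividends are paid after tax, so their pre-tax equivalent is $20,000 ÷ (1 − 0.19) = $24,691.36.
EPS = 0 when EBIT covers interest plus the pre-tax preferred burden: $83,000 + $24,691.36 = $107,691.36.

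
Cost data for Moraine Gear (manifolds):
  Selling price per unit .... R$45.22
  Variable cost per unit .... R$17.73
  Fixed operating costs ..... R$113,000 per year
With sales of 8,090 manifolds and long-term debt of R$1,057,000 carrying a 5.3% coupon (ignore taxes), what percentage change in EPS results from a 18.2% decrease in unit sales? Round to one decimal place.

-75.8%

At 8,090 units, contribution = 8,090 × R$27.49 = R$222,394.10.
Operating income = contribution − fixed costs = R$222,394.10 − R$113,000 = R$109,394.10.
Interest = R$56,021.00, so EBIT − I = R$53,373.10.
Degree of combined leverage = contribution ÷ (EBIT − I) = R$222,394.10 ÷ R$53,373.10 = 4.1668.
EPS therefore changes by 4.1668 × (-18.2%) = -75.8%.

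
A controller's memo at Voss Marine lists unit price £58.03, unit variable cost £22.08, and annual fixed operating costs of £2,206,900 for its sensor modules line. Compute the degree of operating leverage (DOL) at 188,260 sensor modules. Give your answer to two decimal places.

1.48

Total contribution margin = 188,260 × £35.95 = £6,767,947.00.
Operating income = contribution − fixed costs = £6,767,947.00 − £2,206,900 = £4,561,047.00.
So DOL = total CM / EBIT = £6,767,947.00 / £4,561,047.00 = 1.4839.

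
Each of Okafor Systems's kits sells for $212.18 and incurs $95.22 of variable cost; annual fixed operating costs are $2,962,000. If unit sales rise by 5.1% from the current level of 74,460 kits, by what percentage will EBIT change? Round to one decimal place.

Total contribution margin = 74,460 × $116.96 = $8,708,841.60.
Subtracting fixed costs: EBIT = $8,708,841.60 − $2,962,000 = $5,746,841.60.
So DOL = total CM / EBIT = $8,708,841.60 / $5,746,841.60 = 1.5154.
Operating income changes by 1.5154 × +5.1% = +7.7%.

+7.7%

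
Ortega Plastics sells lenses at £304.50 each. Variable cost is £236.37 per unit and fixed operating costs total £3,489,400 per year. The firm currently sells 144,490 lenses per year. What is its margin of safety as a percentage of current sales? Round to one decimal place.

64.6%

Each unit contributes £304.50 − £236.37 = £68.13. Break-even units = £3,489,400 ÷ £68.13 = 51,216.79; break-even revenue = 51,216.79 × £304.50 = £15,595,512.99.
Current sales = 144,490 × £304.50 = £43,997,205.00.
Margin of safety = (£43,997,205.00 − £15,595,512.99) ÷ £43,997,205.00 = 64.6%.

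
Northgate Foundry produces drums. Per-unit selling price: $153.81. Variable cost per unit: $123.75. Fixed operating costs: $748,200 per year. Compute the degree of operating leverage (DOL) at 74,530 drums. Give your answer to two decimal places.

1.50

Contribution at this volume is 74,530 × $30.06 = $2,240,371.80.
Subtracting fixed costs: EBIT = $2,240,371.80 − $748,200 = $1,492,171.80.
So DOL = total CM / EBIT = $2,240,371.80 / $1,492,171.80 = 1.5014.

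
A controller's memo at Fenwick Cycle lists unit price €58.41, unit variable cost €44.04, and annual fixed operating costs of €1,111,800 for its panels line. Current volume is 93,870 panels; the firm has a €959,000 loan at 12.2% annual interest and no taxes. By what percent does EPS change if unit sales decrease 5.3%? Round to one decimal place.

-59.5%

Contribution at this volume is 93,870 × €14.37 = €1,348,911.90.
Operating income = contribution − fixed costs = €1,348,911.90 − €1,111,800 = €237,111.90.
After interest of €116,998.00, pre-tax earnings = €120,113.90.
Degree of combined leverage = contribution ÷ (EBIT − I) = €1,348,911.90 ÷ €120,113.90 = 11.2303.
EPS therefore changes by 11.2303 × (-5.3%) = -59.5%.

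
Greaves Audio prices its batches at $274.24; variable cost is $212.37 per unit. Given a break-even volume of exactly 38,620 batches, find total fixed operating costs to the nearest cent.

Each unit contributes $274.24 − $212.37 = $61.87.
Fixed costs = break-even units × CM = 38,620 × $61.87 = $2,389,419.40.

$2,389,419.40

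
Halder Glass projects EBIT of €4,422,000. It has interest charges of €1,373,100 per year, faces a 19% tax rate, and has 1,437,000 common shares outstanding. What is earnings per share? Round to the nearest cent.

€1.72

Interest = €1,373,100.00, so EBT = €4,422,000 − €1,373,100.00 = €3,048,900.00.
Net income = €3,048,900.00 × (1 − 0.19) = €2,469,609.00.
EPS = €2,469,609.00 ÷ 1,437,000 = €1.72.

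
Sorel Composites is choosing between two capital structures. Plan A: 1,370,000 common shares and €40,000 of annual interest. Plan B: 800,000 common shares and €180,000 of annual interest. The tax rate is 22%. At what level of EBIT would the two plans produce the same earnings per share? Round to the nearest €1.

At indifference, (EBIT − 40,000)(1 − t)/1,370,000 = (EBIT − 180,000)(1 − t)/800,000.
The (1 − t) factor cancels: (EBIT − 40,000) × 800,000 = (EBIT − 180,000) × 1,370,000.
EBIT × (1,370,000 − 800,000) = 180,000 × 1,370,000 − 40,000 × 800,000 = 214,600,000,000, so EBIT = 214,600,000,000 ÷ 570,000 = 376,491.23.

€376,491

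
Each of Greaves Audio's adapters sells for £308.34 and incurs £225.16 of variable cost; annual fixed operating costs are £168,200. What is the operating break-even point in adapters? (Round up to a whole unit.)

2,023 adapters

Unit CM = price − variable cost = £308.34 − £225.16 = £83.18.
Break-even Q = £168,200 / £83.18 = 2,022.12 → 2,023 adapters.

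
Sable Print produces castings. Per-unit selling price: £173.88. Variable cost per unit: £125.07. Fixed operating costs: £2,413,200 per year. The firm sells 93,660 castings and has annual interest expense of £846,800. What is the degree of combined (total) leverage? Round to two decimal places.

Contribution at this volume is 93,660 × £48.81 = £4,571,544.60.
EBIT = £4,571,544.60 − £2,413,200 = £2,158,344.60. Interest = £846,800.00, so EBIT − I = £1,311,544.60.
Degree of total leverage = total CM / (EBIT − interest) = £4,571,544.60 / £1,311,544.60 = 3.4856.

3.49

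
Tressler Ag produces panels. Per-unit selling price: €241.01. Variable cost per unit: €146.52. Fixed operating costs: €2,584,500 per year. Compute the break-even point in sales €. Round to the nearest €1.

CM per unit = €241.01 − €146.52 = €94.49; CM ratio = €94.49 / €241.01 = 0.3921.
Break-even sales = FC ÷ CM ratio = €2,584,500 × €241.01 / €94.49 = €6,592,130.

€6,592,130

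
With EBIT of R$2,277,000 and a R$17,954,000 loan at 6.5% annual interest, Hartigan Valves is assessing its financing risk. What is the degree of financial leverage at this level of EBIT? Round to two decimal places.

Interest = R$1,167,010.00.
DFL = EBIT ÷ (EBIT − I) = R$2,277,000 ÷ (R$2,277,000 − R$1,167,010.00) = R$2,277,000 ÷ R$1,109,990.00 = 2.0514.

2.05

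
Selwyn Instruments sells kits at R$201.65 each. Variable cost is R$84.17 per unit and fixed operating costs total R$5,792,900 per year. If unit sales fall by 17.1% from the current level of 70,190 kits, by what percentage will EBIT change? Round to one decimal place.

At 70,190 units, contribution = 70,190 × R$117.48 = R$8,245,921.20.
Operating income = contribution − fixed costs = R$8,245,921.20 − R$5,792,900 = R$2,453,021.20.
So DOL = total CM / EBIT = R$8,245,921.20 / R$2,453,021.20 = 3.3615.
So EBIT moves 3.3615 × (-17.1%) = -57.5%.

-57.5%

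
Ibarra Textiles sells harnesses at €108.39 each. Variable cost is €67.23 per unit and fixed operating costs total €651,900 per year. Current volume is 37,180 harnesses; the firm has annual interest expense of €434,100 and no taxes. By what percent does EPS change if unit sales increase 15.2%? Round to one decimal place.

Total contribution margin = 37,180 × €41.16 = €1,530,328.80.
Subtracting fixed costs: EBIT = €1,530,328.80 − €651,900 = €878,428.80.
Interest = €434,100.00, so EBIT − I = €444,328.80.
Degree of combined leverage = contribution ÷ (EBIT − I) = €1,530,328.80 ÷ €444,328.80 = 3.4441.
EPS therefore changes by 3.4441 × (+15.2%) = +52.4%.

+52.4%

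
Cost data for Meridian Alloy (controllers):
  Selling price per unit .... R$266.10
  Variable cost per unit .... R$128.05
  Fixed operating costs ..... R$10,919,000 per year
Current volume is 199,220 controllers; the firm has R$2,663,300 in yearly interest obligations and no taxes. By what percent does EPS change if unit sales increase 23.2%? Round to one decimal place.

+45.8%

At 199,220 units, contribution = 199,220 × R$138.05 = R$27,502,321.00.
Operating income = contribution − fixed costs = R$27,502,321.00 − R$10,919,000 = R$16,583,321.00.
After interest of R$2,663,300.00, pre-tax earnings = R$13,920,021.00.
DCL = total CM / (EBIT − I) = R$27,502,321.00 / R$13,920,021.00 = 1.9757.
%ΔEPS = DCL × %ΔSales = 1.9757 × +23.2% = +45.8%.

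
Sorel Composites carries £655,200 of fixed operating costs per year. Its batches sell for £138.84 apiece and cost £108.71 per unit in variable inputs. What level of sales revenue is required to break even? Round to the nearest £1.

Contribution margin per unit = £138.84 − £108.71 = £30.13, a CM ratio of £30.13 ÷ £138.84 = 0.2170.
Break-even revenue = fixed costs × price ÷ CM = £655,200 × £138.84 ÷ £30.13 = £3,019,182.

£3,019,182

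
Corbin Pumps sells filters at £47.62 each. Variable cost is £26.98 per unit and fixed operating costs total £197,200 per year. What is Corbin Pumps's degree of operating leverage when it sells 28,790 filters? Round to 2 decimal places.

1.50

Total contribution margin = 28,790 × £20.64 = £594,225.60.
EBIT = £594,225.60 − £197,200 = £397,025.60.
DOL = contribution ÷ EBIT = £594,225.60 ÷ £397,025.60 = 1.4967.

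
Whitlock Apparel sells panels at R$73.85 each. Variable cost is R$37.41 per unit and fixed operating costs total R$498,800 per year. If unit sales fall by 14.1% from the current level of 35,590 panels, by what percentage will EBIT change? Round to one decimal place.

-22.9%

Contribution at this volume is 35,590 × R$36.44 = R$1,296,899.60.
Subtracting fixed costs: EBIT = R$1,296,899.60 − R$498,800 = R$798,099.60.
Degree of operating leverage = R$1,296,899.60 / R$798,099.60 = 1.6250.
%ΔEBIT = DOL × %ΔSales = 1.6250 × -14.1% = -22.9%.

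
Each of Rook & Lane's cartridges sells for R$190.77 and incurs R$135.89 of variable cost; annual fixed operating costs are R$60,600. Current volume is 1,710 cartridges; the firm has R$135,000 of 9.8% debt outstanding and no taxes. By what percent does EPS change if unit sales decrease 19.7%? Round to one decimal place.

At 1,710 units, contribution = 1,710 × R$54.88 = R$93,844.80.
Operating income = contribution − fixed costs = R$93,844.80 − R$60,600 = R$33,244.80.
Interest = R$13,230.00, so EBIT − I = R$20,014.80.
DCL = total CM / (EBIT − I) = R$93,844.80 / R$20,014.80 = 4.6888.
%ΔEPS = DCL × %ΔSales = 4.6888 × -19.7% = -92.4%.

-92.4%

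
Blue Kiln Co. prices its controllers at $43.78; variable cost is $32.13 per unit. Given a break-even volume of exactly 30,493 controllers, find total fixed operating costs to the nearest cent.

Contribution margin per unit = $43.78 − $32.13 = $11.65.
Fixed costs = break-even units × CM = 30,493 × $11.65 = $355,243.45.

$355,243.45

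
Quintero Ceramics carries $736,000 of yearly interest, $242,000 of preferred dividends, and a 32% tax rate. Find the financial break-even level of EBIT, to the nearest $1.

Grossing the preferred dividend up to pre-tax terms: $242,000 / (1 − 0.32) = $355,882.35.
Financial break-even EBIT = interest + D_p ÷ (1 − t) = $736,000 + $355,882.35 = $1,091,882.35.

$1,091,882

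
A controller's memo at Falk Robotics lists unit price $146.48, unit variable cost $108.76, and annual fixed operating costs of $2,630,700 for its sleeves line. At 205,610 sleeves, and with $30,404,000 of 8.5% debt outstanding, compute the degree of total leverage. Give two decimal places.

Total contribution margin = 205,610 × $37.72 = $7,755,609.20.
Subtracting fixed costs: EBIT = $7,755,609.20 − $2,630,700 = $5,124,909.20. Interest = $2,584,340.00.
DOL = $7,755,609.20 ÷ $5,124,909.20 = 1.5133; DFL = $5,124,909.20 ÷ $2,540,569.20 = 2.0172.
DCL = DOL × DFL = 1.5133 × 2.0172 = 3.0526.

3.05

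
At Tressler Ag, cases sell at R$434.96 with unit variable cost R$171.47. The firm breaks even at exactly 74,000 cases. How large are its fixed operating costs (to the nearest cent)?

R$19,498,260.00

Unit CM = price − variable cost = R$434.96 − R$171.47 = R$263.49.
Since BE = FC / CM, FC = 74,000 × R$263.49 = R$19,498,260.00.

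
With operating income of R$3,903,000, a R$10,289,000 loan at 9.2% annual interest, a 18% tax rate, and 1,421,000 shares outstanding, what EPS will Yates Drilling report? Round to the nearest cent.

Pre-tax income = R$3,903,000 − R$946,588.00 = R$2,956,412.00.
After tax at 18%: net income = R$2,956,412.00 × 0.82 = R$2,424,257.84.
EPS = R$2,424,257.84 ÷ 1,421,000 = R$1.71.

R$1.71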